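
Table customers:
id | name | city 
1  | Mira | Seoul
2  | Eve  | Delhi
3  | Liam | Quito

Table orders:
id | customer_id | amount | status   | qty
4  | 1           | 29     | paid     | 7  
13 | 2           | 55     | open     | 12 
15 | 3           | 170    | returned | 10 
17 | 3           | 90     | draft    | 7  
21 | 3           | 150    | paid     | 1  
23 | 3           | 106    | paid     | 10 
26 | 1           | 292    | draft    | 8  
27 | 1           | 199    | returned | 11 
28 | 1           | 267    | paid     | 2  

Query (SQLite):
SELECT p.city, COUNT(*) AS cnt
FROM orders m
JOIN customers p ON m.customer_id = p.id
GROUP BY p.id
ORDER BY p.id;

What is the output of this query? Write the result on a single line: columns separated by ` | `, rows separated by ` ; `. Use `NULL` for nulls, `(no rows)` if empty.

Join each orders row to its customers via customer_id.
Group joined rows by customers.id; compute COUNT(*) per group.
  1: ids {4, 26, 27, 28} → COUNT(*)=4
  2: ids {13} → COUNT(*)=1
  3: ids {15, 17, 21, 23} → COUNT(*)=4

Seoul | 4 ; Delhi | 1 ; Quito | 4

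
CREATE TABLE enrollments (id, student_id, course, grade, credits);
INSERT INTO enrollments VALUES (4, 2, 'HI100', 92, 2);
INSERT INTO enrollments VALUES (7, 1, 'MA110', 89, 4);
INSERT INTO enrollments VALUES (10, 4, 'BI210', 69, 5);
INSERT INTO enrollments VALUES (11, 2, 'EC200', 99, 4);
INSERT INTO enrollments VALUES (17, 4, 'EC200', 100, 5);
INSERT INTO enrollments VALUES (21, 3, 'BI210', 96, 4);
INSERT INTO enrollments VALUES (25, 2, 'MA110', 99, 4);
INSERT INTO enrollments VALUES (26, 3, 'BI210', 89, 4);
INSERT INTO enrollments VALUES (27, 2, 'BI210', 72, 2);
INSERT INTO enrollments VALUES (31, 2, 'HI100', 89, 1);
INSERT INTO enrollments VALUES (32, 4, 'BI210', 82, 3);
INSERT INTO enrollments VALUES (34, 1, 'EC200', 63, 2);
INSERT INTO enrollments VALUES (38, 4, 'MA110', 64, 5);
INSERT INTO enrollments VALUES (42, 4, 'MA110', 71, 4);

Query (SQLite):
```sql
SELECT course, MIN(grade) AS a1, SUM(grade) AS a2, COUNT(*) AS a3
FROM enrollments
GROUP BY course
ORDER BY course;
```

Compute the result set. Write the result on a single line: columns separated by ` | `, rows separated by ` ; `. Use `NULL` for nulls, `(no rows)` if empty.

BI210 | 69 | 408 | 5 ; EC200 | 63 | 262 | 3 ; HI100 | 89 | 181 | 2 ; MA110 | 64 | 323 | 4

Group enrollments by course.
Per group compute: MIN(grade), SUM(grade), COUNT(*).
  BI210: ids {10, 21, 26, 27, 32} → MIN(grade)=69, SUM(grade)=408, COUNT(*)=5
  EC200: ids {11, 17, 34} → MIN(grade)=63, SUM(grade)=262, COUNT(*)=3
  HI100: ids {4, 31} → MIN(grade)=89, SUM(grade)=181, COUNT(*)=2
  MA110: ids {7, 25, 38, 42} → MIN(grade)=64, SUM(grade)=323, COUNT(*)=4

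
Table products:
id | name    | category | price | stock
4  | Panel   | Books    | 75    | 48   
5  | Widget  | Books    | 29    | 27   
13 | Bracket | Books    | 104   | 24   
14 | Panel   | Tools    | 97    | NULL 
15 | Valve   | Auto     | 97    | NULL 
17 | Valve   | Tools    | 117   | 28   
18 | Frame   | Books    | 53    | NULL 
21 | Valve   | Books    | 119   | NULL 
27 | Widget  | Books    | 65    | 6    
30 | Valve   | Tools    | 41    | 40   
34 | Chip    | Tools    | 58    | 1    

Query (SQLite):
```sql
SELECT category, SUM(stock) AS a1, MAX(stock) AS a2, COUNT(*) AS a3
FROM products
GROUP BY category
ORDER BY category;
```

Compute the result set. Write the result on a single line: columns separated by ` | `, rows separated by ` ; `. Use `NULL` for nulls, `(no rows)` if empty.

Group products by category.
Per group compute: SUM(stock), MAX(stock), COUNT(*).
  Auto: ids {15} → SUM(stock)=NULL, MAX(stock)=NULL, COUNT(*)=1
  Books: ids {4, 5, 13, 18, 21, 27} → SUM(stock)=105, MAX(stock)=48, COUNT(*)=6
  Tools: ids {14, 17, 30, 34} → SUM(stock)=69, MAX(stock)=40, COUNT(*)=4

Auto | NULL | NULL | 1 ; Books | 105 | 48 | 6 ; Tools | 69 | 40 | 4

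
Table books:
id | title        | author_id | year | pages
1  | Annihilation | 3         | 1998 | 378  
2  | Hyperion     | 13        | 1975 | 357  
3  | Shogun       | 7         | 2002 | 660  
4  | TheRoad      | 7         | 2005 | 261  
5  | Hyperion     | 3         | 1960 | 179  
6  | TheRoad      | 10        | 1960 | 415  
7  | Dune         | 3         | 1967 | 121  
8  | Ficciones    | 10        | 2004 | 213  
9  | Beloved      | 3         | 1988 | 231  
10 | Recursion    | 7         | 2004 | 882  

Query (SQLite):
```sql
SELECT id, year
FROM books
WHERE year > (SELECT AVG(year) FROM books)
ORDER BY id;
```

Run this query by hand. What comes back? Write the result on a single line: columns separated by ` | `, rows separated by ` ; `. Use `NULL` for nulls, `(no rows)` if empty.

1 | 1998 ; 3 | 2002 ; 4 | 2005 ; 8 | 2004 ; 9 | 1988 ; 10 | 2004

Scalar subquery: AVG(year) over all books rows = 1986.3.
Keep rows where year > that value.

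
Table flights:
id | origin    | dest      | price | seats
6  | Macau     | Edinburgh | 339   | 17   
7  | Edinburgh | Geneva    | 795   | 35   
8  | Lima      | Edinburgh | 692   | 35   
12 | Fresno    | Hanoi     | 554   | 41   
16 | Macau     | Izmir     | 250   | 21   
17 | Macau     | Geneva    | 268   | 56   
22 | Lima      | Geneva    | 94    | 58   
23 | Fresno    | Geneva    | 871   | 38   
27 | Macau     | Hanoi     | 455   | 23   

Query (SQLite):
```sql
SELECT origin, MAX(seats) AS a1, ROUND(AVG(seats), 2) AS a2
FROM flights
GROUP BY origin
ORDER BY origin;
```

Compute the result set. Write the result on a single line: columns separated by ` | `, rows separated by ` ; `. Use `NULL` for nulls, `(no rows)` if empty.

Group flights by origin.
Per group compute: MAX(seats), ROUND(AVG(seats), 2).
  Edinburgh: ids {7} → MAX(seats)=35, ROUND(AVG(seats), 2)=35
  Fresno: ids {12, 23} → MAX(seats)=41, ROUND(AVG(seats), 2)=39.5
  Lima: ids {8, 22} → MAX(seats)=58, ROUND(AVG(seats), 2)=46.5
  Macau: ids {6, 16, 17, 27} → MAX(seats)=56, ROUND(AVG(seats), 2)=29.25

Edinburgh | 35 | 35 ; Fresno | 41 | 39.5 ; Lima | 58 | 46.5 ; Macau | 56 | 29.25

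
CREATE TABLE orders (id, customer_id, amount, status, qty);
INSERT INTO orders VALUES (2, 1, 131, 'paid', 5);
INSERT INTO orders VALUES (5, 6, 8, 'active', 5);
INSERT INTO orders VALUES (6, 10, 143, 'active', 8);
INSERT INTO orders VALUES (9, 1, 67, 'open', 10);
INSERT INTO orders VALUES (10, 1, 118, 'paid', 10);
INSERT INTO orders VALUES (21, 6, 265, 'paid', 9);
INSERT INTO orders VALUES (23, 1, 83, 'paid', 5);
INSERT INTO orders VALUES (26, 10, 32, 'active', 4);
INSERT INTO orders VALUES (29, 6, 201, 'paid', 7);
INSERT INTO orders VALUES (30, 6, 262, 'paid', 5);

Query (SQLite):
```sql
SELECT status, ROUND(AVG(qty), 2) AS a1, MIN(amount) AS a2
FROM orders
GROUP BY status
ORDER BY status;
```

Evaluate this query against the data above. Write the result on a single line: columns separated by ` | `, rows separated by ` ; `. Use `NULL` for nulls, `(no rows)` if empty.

active | 5.67 | 8 ; open | 10 | 67 ; paid | 6.83 | 83

Group orders by status.
Per group compute: ROUND(AVG(qty), 2), MIN(amount).
  active: ids {5, 6, 26} → ROUND(AVG(qty), 2)=5.67, MIN(amount)=8
  open: ids {9} → ROUND(AVG(qty), 2)=10, MIN(amount)=67
  paid: ids {2, 10, 21, 23, 29, 30} → ROUND(AVG(qty), 2)=6.83, MIN(amount)=83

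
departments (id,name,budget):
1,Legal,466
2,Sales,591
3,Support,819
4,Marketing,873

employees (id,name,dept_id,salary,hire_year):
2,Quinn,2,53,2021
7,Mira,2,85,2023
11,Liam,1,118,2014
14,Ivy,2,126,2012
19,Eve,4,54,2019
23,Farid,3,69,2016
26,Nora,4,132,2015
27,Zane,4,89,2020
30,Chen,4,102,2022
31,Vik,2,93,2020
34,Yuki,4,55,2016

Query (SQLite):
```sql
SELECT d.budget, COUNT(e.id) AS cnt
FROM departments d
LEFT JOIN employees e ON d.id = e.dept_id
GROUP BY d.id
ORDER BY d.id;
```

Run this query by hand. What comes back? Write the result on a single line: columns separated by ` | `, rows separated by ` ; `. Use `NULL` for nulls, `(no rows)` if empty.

LEFT JOIN keeps every departments row; unmatched ones get NULL for employees columns.
Group by departments.id and compute COUNT(e.id). COUNT(col) of an all-NULL group is 0.
  1: ids {11} → COUNT(e.id)=1
  2: ids {2, 7, 14, 31} → COUNT(e.id)=4
  3: ids {23} → COUNT(e.id)=1
  4: ids {19, 26, 27, 30, 34} → COUNT(e.id)=5

466 | 1 ; 591 | 4 ; 819 | 1 ; 873 | 5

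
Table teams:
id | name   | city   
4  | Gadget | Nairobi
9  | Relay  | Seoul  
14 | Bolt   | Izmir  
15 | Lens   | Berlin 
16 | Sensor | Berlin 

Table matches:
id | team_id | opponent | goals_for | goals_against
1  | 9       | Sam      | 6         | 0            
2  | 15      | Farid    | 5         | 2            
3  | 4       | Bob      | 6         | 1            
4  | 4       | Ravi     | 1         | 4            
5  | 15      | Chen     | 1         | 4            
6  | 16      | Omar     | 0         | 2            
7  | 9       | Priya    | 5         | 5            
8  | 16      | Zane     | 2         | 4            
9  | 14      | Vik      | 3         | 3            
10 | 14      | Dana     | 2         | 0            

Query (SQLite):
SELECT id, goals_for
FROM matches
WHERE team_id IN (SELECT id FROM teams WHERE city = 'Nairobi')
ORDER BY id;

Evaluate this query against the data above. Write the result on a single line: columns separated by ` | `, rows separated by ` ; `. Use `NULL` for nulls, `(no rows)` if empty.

3 | 6 ; 4 | 1

Inner query: teams.id where city = 'Nairobi'.
Outer: keep matches rows whose team_id is in that set.
Inner query → {4}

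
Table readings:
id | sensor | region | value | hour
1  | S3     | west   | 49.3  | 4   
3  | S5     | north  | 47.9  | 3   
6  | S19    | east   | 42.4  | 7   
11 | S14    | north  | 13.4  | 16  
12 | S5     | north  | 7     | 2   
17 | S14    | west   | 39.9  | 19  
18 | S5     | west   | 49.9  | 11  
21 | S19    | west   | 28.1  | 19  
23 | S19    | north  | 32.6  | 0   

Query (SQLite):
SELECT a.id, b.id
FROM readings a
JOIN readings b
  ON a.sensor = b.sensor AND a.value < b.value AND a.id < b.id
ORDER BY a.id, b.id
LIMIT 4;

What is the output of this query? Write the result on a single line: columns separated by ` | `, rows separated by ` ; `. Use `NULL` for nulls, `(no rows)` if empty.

3 | 18 ; 11 | 17 ; 12 | 18 ; 21 | 23

Pairs (a,b) with same sensor, a.value < b.value, a.id < b.id.
sensor groups: S14:{11,17} S19:{6,21,23} S3:{1} S5:{3,12,18}
Ordered by (a.id, b.id); first 4.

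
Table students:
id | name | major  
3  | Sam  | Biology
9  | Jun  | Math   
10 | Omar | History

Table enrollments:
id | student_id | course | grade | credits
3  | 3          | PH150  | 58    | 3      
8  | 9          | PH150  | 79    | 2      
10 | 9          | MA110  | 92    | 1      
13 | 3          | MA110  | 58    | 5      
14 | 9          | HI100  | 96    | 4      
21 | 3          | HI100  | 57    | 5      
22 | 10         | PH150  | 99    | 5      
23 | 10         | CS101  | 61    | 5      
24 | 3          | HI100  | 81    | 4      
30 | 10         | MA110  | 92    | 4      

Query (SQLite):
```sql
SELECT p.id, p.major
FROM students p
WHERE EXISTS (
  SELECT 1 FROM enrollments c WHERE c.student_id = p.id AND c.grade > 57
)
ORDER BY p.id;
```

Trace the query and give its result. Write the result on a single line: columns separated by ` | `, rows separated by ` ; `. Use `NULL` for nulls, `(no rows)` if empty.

3 | Biology ; 9 | Math ; 10 | History

For each students row, check whether any enrollments with matching student_id has grade > 57.
Keep rows where that is true.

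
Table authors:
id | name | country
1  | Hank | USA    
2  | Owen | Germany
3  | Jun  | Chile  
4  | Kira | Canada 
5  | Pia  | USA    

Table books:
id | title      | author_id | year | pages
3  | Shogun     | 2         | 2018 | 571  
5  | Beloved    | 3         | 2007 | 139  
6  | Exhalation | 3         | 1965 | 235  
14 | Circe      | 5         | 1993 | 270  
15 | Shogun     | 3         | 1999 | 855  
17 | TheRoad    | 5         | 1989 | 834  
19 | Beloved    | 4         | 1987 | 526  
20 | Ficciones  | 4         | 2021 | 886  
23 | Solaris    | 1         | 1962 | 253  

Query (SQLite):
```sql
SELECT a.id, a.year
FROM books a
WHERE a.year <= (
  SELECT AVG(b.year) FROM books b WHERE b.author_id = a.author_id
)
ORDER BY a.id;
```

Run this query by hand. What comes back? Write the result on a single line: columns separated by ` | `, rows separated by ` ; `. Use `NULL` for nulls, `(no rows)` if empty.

3 | 2018 ; 6 | 1965 ; 17 | 1989 ; 19 | 1987 ; 23 | 1962

For each books row a, compute AVG(year) over rows sharing a.author_id.
Keep row a if a.year <= that per-group AVG.
  author_id=1: AVG(year) = 1962.0
  author_id=2: AVG(year) = 2018.0
  author_id=3: AVG(year) = 1990.333333
  author_id=4: AVG(year) = 2004.0
  author_id=5: AVG(year) = 1991.0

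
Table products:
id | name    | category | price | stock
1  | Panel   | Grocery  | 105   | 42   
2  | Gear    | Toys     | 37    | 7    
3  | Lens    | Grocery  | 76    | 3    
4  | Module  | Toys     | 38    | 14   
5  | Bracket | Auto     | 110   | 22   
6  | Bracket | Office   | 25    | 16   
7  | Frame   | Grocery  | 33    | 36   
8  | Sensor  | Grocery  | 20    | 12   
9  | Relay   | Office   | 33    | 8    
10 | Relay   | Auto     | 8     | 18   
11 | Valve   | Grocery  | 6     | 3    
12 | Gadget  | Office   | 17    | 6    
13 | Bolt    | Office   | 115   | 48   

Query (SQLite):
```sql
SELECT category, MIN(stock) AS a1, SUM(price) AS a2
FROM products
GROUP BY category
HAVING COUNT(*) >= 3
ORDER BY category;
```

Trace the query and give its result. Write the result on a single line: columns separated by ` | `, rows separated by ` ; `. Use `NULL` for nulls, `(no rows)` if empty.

Group products by category.
Per group compute: MIN(stock), SUM(price).
HAVING: drop groups with fewer than 3 rows.
  Auto: ids {5, 10} → MIN(stock)=18, SUM(price)=118
  Grocery: ids {1, 3, 7, 8, 11} → MIN(stock)=3, SUM(price)=240
  Office: ids {6, 9, 12, 13} → MIN(stock)=6, SUM(price)=190
  Toys: ids {2, 4} → MIN(stock)=7, SUM(price)=75

Grocery | 3 | 240 ; Office | 6 | 190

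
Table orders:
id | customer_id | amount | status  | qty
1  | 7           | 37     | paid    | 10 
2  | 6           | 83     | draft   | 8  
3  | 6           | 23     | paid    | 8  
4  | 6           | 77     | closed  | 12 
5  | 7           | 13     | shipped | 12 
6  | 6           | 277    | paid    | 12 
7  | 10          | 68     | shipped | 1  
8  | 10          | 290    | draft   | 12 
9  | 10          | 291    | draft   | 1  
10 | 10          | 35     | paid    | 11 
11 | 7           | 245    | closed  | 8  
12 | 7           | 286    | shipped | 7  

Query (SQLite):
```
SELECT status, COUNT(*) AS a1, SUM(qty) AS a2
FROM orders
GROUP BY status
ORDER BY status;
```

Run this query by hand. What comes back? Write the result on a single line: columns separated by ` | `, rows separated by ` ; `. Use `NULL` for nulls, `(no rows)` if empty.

closed | 2 | 20 ; draft | 3 | 21 ; paid | 4 | 41 ; shipped | 3 | 20

Group orders by status.
Per group compute: COUNT(*), SUM(qty).
  closed: ids {4, 11} → COUNT(*)=2, SUM(qty)=20
  draft: ids {2, 8, 9} → COUNT(*)=3, SUM(qty)=21
  paid: ids {1, 3, 6, 10} → COUNT(*)=4, SUM(qty)=41
  shipped: ids {5, 7, 12} → COUNT(*)=3, SUM(qty)=20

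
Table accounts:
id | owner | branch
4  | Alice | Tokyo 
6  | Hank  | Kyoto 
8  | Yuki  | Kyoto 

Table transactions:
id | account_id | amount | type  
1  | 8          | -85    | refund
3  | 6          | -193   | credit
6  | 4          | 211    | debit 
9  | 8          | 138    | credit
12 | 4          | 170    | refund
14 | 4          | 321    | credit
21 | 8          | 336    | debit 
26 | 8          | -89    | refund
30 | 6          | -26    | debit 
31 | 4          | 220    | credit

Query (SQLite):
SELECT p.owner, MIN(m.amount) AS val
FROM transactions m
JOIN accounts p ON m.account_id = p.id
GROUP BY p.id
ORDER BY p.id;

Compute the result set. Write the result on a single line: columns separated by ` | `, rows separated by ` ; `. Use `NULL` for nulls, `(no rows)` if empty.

Join each transactions row to its accounts via account_id.
Group joined rows by accounts.id; compute MIN(m.amount) per group.
  4: ids {6, 12, 14, 31} → MIN(m.amount)=170
  6: ids {3, 30} → MIN(m.amount)=-193
  8: ids {1, 9, 21, 26} → MIN(m.amount)=-89

Alice | 170 ; Hank | -193 ; Yuki | -89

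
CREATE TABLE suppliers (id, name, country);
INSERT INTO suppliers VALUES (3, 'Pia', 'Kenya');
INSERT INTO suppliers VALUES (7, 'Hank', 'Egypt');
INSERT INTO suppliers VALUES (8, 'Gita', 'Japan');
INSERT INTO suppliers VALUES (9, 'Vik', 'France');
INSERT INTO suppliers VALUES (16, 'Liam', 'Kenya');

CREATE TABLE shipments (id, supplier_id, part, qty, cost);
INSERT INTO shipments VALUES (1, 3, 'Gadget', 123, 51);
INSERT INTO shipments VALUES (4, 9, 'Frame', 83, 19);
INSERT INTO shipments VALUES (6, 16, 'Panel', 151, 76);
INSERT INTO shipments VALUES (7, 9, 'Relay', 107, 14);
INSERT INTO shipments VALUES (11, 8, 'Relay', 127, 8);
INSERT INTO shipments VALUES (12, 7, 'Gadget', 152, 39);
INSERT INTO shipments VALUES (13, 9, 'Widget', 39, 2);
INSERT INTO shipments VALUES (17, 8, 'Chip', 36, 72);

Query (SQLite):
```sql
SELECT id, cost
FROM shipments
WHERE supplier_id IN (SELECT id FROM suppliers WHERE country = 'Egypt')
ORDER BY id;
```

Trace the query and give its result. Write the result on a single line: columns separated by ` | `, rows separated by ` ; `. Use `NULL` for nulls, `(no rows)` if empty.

Inner query: suppliers.id where country = 'Egypt'.
Outer: keep shipments rows whose supplier_id is in that set.
Inner query → {7}

12 | 39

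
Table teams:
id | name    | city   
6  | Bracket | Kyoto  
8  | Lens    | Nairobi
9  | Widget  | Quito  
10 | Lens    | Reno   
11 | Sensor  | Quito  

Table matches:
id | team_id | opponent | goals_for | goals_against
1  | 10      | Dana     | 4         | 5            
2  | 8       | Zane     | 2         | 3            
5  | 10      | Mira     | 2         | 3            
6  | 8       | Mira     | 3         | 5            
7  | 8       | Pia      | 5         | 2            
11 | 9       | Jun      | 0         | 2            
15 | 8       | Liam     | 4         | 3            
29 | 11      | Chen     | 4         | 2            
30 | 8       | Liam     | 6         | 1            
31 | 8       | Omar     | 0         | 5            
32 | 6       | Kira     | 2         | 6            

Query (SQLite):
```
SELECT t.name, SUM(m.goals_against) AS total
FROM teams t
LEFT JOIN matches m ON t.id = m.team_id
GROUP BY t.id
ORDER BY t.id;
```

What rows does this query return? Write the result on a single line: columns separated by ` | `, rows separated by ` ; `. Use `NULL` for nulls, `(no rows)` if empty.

Bracket | 6 ; Lens | 19 ; Widget | 2 ; Lens | 8 ; Sensor | 2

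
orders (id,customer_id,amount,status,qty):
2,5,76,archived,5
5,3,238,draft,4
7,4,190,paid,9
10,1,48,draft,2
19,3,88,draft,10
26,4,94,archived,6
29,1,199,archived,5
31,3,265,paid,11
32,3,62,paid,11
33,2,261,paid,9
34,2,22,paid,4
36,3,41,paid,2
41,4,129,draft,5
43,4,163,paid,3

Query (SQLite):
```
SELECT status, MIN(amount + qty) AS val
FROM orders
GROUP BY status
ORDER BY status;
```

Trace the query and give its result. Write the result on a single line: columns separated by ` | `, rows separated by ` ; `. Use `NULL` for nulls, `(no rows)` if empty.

archived | 81 ; draft | 50 ; paid | 26

For each row compute amount + qty.
Group by status; take MIN of the expression per group.
  archived: ids {2, 26, 29} → MIN(amount + qty)=81
  draft: ids {5, 10, 19, 41} → MIN(amount + qty)=50
  paid: ids {7, 31, 32, 33, 34, 36, 43} → MIN(amount + qty)=26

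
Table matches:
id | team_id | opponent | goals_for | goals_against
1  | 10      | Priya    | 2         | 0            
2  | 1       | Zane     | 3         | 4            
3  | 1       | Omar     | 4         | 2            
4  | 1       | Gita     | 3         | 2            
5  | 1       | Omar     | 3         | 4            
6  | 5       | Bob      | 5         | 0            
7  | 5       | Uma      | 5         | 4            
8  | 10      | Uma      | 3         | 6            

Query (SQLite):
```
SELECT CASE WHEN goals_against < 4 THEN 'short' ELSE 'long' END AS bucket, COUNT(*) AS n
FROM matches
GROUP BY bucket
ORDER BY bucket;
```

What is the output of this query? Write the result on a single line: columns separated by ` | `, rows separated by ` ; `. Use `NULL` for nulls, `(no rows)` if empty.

Bucket rows by goals_against < 4 → 'short' else 'long'; count each bucket.

long | 4 ; short | 4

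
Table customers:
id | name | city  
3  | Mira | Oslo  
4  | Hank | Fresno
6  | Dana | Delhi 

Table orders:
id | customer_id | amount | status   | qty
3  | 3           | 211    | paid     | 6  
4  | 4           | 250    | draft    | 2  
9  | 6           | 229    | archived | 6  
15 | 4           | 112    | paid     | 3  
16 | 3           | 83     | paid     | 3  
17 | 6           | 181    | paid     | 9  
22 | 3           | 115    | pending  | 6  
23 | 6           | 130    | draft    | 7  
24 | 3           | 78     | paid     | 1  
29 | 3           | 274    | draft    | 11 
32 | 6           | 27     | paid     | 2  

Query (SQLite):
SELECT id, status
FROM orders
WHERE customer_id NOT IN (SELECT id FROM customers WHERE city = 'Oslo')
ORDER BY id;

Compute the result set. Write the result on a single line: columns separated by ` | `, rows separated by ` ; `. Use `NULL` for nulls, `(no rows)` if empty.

Inner query: customers.id where city = 'Oslo'.
Outer: keep orders rows whose customer_id is not in that set.
Inner query → {3}

4 | draft ; 9 | archived ; 15 | paid ; 17 | paid ; 23 | draft ; 32 | paid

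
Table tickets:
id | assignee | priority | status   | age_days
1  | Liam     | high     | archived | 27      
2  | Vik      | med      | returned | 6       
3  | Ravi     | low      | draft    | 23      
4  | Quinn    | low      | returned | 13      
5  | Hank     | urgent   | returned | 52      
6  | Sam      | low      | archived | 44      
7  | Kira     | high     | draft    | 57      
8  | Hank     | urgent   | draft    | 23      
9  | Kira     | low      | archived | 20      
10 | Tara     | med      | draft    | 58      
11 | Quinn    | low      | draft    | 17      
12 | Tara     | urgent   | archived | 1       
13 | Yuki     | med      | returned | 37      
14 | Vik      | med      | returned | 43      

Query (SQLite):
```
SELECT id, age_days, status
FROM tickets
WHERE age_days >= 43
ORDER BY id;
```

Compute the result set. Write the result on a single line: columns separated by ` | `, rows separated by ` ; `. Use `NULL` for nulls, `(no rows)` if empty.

age_days >= 43: ids {5, 6, 7, 10, 14}

5 | 52 | returned ; 6 | 44 | archived ; 7 | 57 | draft ; 10 | 58 | draft ; 14 | 43 | returned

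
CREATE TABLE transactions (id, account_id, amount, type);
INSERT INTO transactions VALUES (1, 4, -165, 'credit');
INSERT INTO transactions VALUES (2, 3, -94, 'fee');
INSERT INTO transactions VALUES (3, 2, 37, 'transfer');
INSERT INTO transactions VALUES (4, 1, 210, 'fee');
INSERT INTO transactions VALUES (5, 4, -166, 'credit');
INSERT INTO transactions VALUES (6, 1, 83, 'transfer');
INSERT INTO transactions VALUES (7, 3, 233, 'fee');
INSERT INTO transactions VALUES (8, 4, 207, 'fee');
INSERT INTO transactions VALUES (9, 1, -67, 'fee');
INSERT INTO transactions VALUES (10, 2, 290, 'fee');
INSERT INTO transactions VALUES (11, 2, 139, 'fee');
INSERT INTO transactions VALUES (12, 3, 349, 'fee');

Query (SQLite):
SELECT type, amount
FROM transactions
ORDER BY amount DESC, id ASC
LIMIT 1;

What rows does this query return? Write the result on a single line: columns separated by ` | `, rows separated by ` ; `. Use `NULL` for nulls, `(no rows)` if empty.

fee | 349

Sort by amount desc, tiebreak id asc: (349, id=12), (290, id=10), (233, id=7), (210, id=4) …. Take first 1.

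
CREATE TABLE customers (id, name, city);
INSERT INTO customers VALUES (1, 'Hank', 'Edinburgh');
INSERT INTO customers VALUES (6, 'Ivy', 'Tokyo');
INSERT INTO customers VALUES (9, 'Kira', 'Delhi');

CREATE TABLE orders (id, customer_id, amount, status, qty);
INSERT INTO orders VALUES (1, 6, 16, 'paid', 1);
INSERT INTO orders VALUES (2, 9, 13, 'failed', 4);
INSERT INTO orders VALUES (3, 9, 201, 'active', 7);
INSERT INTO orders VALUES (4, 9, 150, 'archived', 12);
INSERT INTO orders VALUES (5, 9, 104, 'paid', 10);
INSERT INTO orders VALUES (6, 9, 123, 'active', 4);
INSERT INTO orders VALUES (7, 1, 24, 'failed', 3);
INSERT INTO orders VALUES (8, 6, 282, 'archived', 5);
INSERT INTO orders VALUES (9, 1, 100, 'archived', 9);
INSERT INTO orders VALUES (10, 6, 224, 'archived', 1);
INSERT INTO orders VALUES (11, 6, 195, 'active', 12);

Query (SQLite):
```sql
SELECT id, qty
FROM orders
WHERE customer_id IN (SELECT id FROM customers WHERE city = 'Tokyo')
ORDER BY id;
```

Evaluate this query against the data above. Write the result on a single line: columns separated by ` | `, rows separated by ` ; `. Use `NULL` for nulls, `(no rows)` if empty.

Inner query: customers.id where city = 'Tokyo'.
Outer: keep orders rows whose customer_id is in that set.
Inner query → {6}

1 | 1 ; 8 | 5 ; 10 | 1 ; 11 | 12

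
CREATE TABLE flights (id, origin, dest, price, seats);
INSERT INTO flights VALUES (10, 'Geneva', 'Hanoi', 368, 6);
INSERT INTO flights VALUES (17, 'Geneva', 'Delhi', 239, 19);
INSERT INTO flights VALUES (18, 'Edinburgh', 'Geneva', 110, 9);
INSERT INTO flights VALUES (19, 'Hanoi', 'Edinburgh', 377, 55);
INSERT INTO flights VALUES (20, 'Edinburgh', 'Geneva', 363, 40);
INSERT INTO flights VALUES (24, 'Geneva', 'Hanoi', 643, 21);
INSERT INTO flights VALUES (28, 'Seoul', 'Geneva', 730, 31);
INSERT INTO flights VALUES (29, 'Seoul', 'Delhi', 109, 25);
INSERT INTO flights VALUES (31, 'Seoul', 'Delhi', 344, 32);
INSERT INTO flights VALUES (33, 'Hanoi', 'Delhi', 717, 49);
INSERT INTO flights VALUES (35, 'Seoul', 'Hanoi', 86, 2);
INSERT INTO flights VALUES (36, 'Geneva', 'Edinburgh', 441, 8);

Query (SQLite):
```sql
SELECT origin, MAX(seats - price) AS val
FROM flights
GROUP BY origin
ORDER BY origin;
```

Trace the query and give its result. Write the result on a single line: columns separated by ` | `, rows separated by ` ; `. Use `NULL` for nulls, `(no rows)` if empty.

Edinburgh | -101 ; Geneva | -220 ; Hanoi | -322 ; Seoul | -84

For each row compute seats - price.
Group by origin; take MAX of the expression per group.
  Edinburgh: ids {18, 20} → MAX(seats - price)=-101
  Geneva: ids {10, 17, 24, 36} → MAX(seats - price)=-220
  Hanoi: ids {19, 33} → MAX(seats - price)=-322
  Seoul: ids {28, 29, 31, 35} → MAX(seats - price)=-84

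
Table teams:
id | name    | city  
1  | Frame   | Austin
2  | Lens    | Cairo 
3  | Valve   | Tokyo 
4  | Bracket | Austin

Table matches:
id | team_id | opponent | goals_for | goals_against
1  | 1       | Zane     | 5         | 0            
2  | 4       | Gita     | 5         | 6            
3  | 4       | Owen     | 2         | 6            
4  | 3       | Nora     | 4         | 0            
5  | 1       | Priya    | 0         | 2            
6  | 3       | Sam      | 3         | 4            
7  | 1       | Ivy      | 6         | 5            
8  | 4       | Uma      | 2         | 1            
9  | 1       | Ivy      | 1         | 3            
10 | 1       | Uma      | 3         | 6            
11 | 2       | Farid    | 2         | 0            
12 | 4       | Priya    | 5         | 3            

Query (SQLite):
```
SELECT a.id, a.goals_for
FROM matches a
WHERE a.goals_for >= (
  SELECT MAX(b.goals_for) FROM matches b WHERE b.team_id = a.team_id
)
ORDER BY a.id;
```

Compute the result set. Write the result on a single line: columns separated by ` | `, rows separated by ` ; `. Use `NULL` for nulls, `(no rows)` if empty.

2 | 5 ; 4 | 4 ; 7 | 6 ; 11 | 2 ; 12 | 5

For each matches row a, compute MAX(goals_for) over rows sharing a.team_id.
Keep row a if a.goals_for >= that per-group MAX.
  team_id=1: MAX(goals_for) = 6
  team_id=2: MAX(goals_for) = 2
  team_id=3: MAX(goals_for) = 4
  team_id=4: MAX(goals_for) = 5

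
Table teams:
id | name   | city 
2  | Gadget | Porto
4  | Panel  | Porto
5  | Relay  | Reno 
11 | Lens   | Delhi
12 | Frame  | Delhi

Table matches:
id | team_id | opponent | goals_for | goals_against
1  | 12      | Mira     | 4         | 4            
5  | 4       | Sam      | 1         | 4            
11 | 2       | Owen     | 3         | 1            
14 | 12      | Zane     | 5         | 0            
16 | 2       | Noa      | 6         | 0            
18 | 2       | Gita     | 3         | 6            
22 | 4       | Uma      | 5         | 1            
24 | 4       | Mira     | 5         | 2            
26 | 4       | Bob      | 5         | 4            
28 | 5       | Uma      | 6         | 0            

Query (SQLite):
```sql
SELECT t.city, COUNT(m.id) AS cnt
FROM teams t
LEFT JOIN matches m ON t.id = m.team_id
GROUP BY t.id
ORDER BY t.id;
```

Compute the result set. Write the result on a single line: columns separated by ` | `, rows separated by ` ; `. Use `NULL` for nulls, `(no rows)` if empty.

LEFT JOIN keeps every teams row; unmatched ones get NULL for matches columns.
Group by teams.id and compute COUNT(m.id). COUNT(col) of an all-NULL group is 0.
  2: ids {11, 16, 18} → COUNT(m.id)=3
  4: ids {5, 22, 24, 26} → COUNT(m.id)=4
  5: ids {28} → COUNT(m.id)=1
  11: ids {—} → COUNT(m.id)=0
  12: ids {1, 14} → COUNT(m.id)=2

Porto | 3 ; Porto | 4 ; Reno | 1 ; Delhi | 0 ; Delhi | 2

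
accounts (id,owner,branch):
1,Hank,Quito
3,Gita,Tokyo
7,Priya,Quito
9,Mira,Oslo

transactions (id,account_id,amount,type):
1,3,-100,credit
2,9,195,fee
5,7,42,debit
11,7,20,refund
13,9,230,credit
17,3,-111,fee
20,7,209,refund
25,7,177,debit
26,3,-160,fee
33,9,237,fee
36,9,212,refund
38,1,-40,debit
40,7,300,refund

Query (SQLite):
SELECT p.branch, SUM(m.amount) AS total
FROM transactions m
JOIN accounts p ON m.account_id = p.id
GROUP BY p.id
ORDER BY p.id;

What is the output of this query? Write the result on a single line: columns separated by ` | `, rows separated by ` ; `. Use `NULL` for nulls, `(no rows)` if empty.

Quito | -40 ; Tokyo | -371 ; Quito | 748 ; Oslo | 874

Join each transactions row to its accounts via account_id.
Group joined rows by accounts.id; compute SUM(m.amount) per group.
  1: ids {38} → SUM(m.amount)=-40
  3: ids {1, 17, 26} → SUM(m.amount)=-371
  7: ids {5, 11, 20, 25, 40} → SUM(m.amount)=748
  9: ids {2, 13, 33, 36} → SUM(m.amount)=874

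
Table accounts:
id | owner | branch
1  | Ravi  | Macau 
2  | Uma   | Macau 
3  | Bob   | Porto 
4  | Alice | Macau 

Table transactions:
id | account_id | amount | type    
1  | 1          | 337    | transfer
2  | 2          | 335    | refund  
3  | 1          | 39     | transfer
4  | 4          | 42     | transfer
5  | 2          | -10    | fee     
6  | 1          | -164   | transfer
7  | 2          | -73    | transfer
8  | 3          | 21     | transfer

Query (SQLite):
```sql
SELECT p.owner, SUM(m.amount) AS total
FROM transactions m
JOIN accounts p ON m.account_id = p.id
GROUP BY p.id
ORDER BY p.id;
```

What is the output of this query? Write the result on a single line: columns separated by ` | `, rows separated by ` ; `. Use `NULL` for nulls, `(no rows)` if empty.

Ravi | 212 ; Uma | 252 ; Bob | 21 ; Alice | 42

Join each transactions row to its accounts via account_id.
Group joined rows by accounts.id; compute SUM(m.amount) per group.
  1: ids {1, 3, 6} → SUM(m.amount)=212
  2: ids {2, 5, 7} → SUM(m.amount)=252
  3: ids {8} → SUM(m.amount)=21
  4: ids {4} → SUM(m.amount)=42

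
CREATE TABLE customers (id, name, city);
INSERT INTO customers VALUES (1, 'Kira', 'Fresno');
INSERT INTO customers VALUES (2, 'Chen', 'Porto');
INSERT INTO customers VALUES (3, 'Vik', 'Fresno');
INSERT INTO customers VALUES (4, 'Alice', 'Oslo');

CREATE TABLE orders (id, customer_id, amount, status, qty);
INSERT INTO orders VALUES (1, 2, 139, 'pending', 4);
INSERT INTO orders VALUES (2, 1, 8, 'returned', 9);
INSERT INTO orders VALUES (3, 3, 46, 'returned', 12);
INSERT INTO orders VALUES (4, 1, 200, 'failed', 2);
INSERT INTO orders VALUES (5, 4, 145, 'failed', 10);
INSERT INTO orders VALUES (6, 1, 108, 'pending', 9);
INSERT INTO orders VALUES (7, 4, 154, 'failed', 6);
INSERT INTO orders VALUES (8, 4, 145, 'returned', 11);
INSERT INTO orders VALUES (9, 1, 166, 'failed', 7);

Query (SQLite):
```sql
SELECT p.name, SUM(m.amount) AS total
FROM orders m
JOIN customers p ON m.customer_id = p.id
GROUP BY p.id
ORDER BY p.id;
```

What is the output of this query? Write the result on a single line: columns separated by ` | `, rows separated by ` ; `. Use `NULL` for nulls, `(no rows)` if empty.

Join each orders row to its customers via customer_id.
Group joined rows by customers.id; compute SUM(m.amount) per group.
  1: ids {2, 4, 6, 9} → SUM(m.amount)=482
  2: ids {1} → SUM(m.amount)=139
  3: ids {3} → SUM(m.amount)=46
  4: ids {5, 7, 8} → SUM(m.amount)=444

Kira | 482 ; Chen | 139 ; Vik | 46 ; Alice | 444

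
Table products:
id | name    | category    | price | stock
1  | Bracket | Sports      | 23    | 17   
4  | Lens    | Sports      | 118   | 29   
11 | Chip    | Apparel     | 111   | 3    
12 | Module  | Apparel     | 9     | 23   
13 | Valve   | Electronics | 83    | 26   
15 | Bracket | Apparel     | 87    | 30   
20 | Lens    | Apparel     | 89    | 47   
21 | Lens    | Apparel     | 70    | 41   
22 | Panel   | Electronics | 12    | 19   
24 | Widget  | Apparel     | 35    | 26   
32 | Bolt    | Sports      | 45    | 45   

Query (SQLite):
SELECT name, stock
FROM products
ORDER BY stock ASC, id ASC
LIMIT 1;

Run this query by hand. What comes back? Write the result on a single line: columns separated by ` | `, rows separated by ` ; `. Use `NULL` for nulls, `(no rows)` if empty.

Chip | 3

Sort by stock asc, tiebreak id asc: (3, id=11), (17, id=1), (19, id=22), (23, id=12) …. Take first 1.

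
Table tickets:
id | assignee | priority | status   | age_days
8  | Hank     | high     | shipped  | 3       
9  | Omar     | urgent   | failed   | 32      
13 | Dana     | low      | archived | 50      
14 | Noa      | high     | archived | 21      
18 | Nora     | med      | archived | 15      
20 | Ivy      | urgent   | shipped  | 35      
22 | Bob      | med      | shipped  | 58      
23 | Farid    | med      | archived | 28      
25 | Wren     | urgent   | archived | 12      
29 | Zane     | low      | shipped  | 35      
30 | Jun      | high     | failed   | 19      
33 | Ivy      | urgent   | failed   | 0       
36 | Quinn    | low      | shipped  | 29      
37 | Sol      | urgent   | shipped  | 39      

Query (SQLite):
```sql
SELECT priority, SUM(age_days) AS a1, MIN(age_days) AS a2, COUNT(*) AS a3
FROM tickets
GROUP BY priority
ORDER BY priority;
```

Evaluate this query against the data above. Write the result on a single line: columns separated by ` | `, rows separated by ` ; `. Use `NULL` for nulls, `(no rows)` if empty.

high | 43 | 3 | 3 ; low | 114 | 29 | 3 ; med | 101 | 15 | 3 ; urgent | 118 | 0 | 5

Group tickets by priority.
Per group compute: SUM(age_days), MIN(age_days), COUNT(*).
  high: ids {8, 14, 30} → SUM(age_days)=43, MIN(age_days)=3, COUNT(*)=3
  low: ids {13, 29, 36} → SUM(age_days)=114, MIN(age_days)=29, COUNT(*)=3
  med: ids {18, 22, 23} → SUM(age_days)=101, MIN(age_days)=15, COUNT(*)=3
  urgent: ids {9, 20, 25, 33, 37} → SUM(age_days)=118, MIN(age_days)=0, COUNT(*)=5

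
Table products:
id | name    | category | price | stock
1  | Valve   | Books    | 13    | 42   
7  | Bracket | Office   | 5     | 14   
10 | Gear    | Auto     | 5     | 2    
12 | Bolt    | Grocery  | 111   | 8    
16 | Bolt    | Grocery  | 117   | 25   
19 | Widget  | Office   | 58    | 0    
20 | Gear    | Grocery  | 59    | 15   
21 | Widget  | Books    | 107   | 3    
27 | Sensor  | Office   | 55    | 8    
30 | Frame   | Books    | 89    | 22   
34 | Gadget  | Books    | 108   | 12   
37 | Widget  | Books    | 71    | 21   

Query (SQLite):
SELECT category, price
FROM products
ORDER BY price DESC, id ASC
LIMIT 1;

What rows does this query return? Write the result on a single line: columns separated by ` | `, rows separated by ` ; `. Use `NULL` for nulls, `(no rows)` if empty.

Sort by price desc, tiebreak id asc: (117, id=16), (111, id=12), (108, id=34), (107, id=21) …. Take first 1.

Grocery | 117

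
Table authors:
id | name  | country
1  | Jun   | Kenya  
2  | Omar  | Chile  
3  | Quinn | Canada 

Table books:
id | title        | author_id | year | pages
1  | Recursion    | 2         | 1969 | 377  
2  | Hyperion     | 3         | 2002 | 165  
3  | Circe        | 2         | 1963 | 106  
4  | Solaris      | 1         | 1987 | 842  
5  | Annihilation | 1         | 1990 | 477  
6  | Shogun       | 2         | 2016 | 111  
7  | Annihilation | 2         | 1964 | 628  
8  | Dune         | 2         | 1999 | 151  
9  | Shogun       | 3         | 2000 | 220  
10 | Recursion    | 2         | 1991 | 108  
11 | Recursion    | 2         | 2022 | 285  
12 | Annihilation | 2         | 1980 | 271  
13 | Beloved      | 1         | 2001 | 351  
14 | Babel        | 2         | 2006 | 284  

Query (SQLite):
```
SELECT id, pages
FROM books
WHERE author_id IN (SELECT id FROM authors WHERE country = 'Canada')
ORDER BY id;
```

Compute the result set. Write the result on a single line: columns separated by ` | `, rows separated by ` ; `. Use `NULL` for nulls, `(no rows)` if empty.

Inner query: authors.id where country = 'Canada'.
Outer: keep books rows whose author_id is in that set.
Inner query → {3}

2 | 165 ; 9 | 220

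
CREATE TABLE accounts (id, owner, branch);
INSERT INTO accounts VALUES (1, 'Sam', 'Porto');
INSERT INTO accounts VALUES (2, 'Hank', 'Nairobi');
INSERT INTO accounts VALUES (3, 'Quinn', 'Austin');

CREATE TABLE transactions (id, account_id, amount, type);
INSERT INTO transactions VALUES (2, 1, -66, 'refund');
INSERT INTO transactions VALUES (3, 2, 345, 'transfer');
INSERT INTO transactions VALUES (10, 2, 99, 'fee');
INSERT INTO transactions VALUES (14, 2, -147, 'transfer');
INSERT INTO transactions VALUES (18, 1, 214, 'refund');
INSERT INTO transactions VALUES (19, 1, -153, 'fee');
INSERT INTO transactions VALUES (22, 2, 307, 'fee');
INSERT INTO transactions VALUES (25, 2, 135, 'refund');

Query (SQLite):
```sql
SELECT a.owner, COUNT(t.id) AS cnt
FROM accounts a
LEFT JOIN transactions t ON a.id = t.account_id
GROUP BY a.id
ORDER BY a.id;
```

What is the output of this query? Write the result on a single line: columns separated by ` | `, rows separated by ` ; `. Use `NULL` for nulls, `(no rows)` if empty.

Sam | 3 ; Hank | 5 ; Quinn | 0

LEFT JOIN keeps every accounts row; unmatched ones get NULL for transactions columns.
Group by accounts.id and compute COUNT(t.id). COUNT(col) of an all-NULL group is 0.
  1: ids {2, 18, 19} → COUNT(t.id)=3
  2: ids {3, 10, 14, 22, 25} → COUNT(t.id)=5
  3: ids {—} → COUNT(t.id)=0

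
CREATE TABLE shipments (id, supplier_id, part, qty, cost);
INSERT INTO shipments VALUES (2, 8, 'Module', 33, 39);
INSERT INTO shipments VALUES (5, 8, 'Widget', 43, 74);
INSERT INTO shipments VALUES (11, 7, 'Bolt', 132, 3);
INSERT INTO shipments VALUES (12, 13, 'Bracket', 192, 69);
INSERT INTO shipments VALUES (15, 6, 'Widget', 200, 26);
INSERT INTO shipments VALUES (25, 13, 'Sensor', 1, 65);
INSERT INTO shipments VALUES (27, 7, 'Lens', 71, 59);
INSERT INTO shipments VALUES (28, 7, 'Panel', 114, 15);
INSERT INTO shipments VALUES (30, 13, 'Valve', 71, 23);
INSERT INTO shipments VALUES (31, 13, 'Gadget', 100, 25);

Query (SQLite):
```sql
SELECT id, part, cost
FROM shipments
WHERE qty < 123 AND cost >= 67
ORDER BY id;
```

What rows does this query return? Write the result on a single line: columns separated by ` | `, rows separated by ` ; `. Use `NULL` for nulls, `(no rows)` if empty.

5 | Widget | 74

qty < 123: ids {2, 5, 25, 27, 28, 30, 31}
cost >= 67: ids {5, 12}
Combine with AND.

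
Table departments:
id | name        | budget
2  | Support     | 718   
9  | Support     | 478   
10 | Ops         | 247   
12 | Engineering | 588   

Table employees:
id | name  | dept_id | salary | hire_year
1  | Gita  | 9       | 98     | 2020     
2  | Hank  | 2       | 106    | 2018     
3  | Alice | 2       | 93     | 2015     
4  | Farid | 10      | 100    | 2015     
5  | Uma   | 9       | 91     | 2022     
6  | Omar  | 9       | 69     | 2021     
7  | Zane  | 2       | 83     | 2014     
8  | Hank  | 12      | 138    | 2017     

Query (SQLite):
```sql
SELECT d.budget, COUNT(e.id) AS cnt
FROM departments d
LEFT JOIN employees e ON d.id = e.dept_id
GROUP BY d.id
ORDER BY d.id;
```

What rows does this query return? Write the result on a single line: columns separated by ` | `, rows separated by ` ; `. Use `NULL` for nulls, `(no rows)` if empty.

718 | 3 ; 478 | 3 ; 247 | 1 ; 588 | 1

LEFT JOIN keeps every departments row; unmatched ones get NULL for employees columns.
Group by departments.id and compute COUNT(e.id). COUNT(col) of an all-NULL group is 0.
  2: ids {2, 3, 7} → COUNT(e.id)=3
  9: ids {1, 5, 6} → COUNT(e.id)=3
  10: ids {4} → COUNT(e.id)=1
  12: ids {8} → COUNT(e.id)=1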